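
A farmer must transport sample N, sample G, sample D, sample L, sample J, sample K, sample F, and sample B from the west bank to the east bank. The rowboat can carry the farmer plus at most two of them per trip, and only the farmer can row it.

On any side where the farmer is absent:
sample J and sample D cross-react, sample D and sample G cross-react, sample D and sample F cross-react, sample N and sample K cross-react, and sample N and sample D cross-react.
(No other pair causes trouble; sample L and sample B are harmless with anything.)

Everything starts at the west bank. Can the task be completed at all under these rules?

1. Farmer goes to the east bank with sample D and sample N.
2. Farmer goes back to the west bank with sample N.
3. Farmer goes to the east bank with sample G and sample N.
4. Farmer goes back to the west bank with sample D.
5. Farmer goes to the east bank with sample F and sample J.
6. Farmer goes back to the west bank alone.
7. Farmer goes to the east bank with sample B and sample L.
8. Farmer goes back to the west bank alone.
9. Farmer goes to the east bank with sample D and sample K.

Yes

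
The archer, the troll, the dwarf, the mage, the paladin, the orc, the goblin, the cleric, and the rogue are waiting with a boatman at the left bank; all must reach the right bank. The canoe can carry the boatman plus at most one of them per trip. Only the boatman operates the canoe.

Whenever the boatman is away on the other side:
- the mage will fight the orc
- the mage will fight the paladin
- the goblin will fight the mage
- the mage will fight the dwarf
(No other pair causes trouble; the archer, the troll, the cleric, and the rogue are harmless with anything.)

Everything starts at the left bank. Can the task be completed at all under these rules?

Following every safe sequence of crossings from the start, the most of the 9 that can be at the right bank as the canoe arrives there on crossings 1, 3, 5, 7, 9, 11 is 1, 2, 3, 4, 5, 6 respectively; the best ever achieved is 6 of 9.
From crossing 13 on, no configuration arises that was not already reachable earlier: only 176 distinct safe configurations (who is on which side, and where the canoe is) can ever be reached, none of them has everyone across, and every continuation just revisits them. So no valid plan exists.

No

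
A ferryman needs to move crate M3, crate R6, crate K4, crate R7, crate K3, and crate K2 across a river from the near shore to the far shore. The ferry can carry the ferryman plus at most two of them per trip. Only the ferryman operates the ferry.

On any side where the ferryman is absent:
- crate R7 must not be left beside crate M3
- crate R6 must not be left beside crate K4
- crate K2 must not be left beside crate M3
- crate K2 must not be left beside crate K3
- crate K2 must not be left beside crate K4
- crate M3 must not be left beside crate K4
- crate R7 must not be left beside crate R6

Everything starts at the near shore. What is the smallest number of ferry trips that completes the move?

Whatever the first load, the items left behind include a forbidden pair without the ferryman. No opening move is safe, so no plan exists.

impossible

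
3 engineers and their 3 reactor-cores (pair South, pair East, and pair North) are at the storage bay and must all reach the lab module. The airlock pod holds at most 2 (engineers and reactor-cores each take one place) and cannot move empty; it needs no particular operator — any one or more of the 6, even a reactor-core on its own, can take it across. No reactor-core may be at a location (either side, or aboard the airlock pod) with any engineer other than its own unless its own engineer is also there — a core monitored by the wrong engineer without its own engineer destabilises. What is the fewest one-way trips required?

Counting alone: each trip to the lab module takes at most 2 across and each return brings at least 1 back, so after t trips out (and t−1 returns) at most 2t − (t−1) of the 6 are across; that first reaches 6 at t = 5, so at least 9 crossings are needed.
The safety rule pushes this higher. Following every safe sequence of crossings, the most of the 6 that can be at the lab module as the airlock pod arrives there on crossing 9 is 5 — never all 6.
So no plan with fewer than 11 crossings exists, and this one achieves 11:
1. engineer South and reactor-core South cross → the lab module.
2. engineer South crosses ← the storage bay.
3. reactor-core East and reactor-core North cross → the lab module.
4. reactor-core South crosses ← the storage bay.
5. engineer East and engineer North cross → the lab module.
6. engineer East and reactor-core East cross ← the storage bay.
7. engineer East and engineer South cross → the lab module.
8. reactor-core North crosses ← the storage bay.
9. reactor-core East and reactor-core South cross → the lab module.
10. engineer North crosses ← the storage bay.
11. engineer North and reactor-core North cross → the lab module.

11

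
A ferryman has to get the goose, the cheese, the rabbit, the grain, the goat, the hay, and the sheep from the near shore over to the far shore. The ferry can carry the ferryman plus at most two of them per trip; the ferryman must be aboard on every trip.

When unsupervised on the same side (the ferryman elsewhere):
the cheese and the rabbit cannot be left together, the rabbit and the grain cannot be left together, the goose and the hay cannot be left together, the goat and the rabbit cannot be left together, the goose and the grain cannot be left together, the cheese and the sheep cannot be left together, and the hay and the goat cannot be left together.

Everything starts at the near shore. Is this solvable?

No

Whatever the first load, the items left behind include a forbidden pair without the ferryman. No opening move is safe, so no plan exists.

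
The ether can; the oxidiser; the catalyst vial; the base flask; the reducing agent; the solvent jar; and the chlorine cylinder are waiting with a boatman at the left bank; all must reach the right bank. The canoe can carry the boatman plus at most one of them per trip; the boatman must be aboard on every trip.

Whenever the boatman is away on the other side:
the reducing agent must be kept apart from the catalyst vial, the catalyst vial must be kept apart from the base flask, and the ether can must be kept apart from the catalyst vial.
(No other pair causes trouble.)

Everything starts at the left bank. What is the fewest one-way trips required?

Following every safe sequence of crossings from the start, the most of the 7 that can be at the right bank as the canoe arrives there on crossings 1, 3, 5, 7, 9 is 1, 2, 3, 4, 5 respectively; the best ever achieved is 5 of 7.
From crossing 11 on, no configuration arises that was not already reachable earlier: only 72 distinct safe configurations (who is on which side, and where the canoe is) can ever be reached, none of them has everyone across, and every continuation just revisits them. So no valid plan exists.

impossible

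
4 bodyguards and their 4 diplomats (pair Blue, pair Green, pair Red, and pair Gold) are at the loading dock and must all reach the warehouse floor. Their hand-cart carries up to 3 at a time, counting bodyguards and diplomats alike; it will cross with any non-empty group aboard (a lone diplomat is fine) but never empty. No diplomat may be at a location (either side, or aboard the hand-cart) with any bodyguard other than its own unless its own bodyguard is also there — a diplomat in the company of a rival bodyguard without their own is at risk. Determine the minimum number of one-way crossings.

Counting alone: each trip to the warehouse floor takes at most 3 across and each return brings at least 1 back, so after t trips out (and t−1 returns) at most 3t − (t−1) of the 8 are across; that first reaches 8 at t = 4, so at least 7 crossings are needed.
The safety rule pushes this higher. Following every safe sequence of crossings, the most of the 8 that can be at the warehouse floor as the hand-cart arrives there on crossing 7 is 7 — never all 8.
So no plan with fewer than 9 crossings exists, and this one achieves 9:
1. bodyguard Blue and diplomat Blue cross → the warehouse floor.
2. bodyguard Blue crosses ← the loading dock.
3. bodyguard Blue, bodyguard Green, and diplomat Green cross → the warehouse floor.
4. bodyguard Blue and diplomat Blue cross ← the loading dock.
5. bodyguard Blue, bodyguard Gold, and bodyguard Red cross → the warehouse floor.
6. diplomat Green crosses ← the loading dock.
7. diplomat Blue and diplomat Green cross → the warehouse floor.
8. diplomat Blue crosses ← the loading dock.
9. diplomat Blue, diplomat Gold, and diplomat Red cross → the warehouse floor.

9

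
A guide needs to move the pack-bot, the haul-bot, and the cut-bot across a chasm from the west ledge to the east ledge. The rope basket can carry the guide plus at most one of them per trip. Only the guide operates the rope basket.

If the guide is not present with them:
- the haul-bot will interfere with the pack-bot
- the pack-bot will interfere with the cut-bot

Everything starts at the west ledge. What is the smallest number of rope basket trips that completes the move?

7

Counting alone: the guide can take at most 1 across per trip to the east ledge, so moving all 3 needs at least 3 loaded trips out, with a return between consecutive ones — at least 5 crossings.
The safety rule pushes this higher. Following every safe sequence of crossings, the most of the 3 that can be at the east ledge as the rope basket arrives there on crossing 5 is 2 — never all 3.
So no plan with fewer than 7 crossings exists, and this one achieves 7:
1. Guide goes to the east ledge with the pack-bot.
2. Guide goes back to the west ledge alone.
3. Guide goes to the east ledge with the haul-bot.
4. Guide goes back to the west ledge with the pack-bot.
5. Guide goes to the east ledge with the cut-bot.
6. Guide goes back to the west ledge alone.
7. Guide goes to the east ledge with the pack-bot.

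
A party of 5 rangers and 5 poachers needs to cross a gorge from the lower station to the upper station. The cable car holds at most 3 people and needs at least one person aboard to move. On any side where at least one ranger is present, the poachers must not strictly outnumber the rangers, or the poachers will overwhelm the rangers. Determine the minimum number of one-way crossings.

Counting alone: each trip to the upper station takes at most 3 across and each return brings at least 1 back, so after t trips out (and t−1 returns) at most 3t − (t−1) of the 10 are across; that first reaches 10 at t = 5, so at least 9 crossings are needed.
The safety rule pushes this higher. Following every safe sequence of crossings, the most of the 10 that can be at the upper station as the cable car arrives there on crossing 9 is 9 — never all 10.
So no plan with fewer than 11 crossings exists, and this one achieves 11:
1. 2 poachers → the upper station.  (the lower station: 5R 3P; the upper station: 0R 2P)
2. 1 poacher ← the lower station.  (the lower station: 5R 4P; the upper station: 0R 1P)
3. 3 poachers → the upper station.  (the lower station: 5R 1P; the upper station: 0R 4P)
4. 1 poacher ← the lower station.  (the lower station: 5R 2P; the upper station: 0R 3P)
5. 3 rangers → the upper station.  (the lower station: 2R 2P; the upper station: 3R 3P)
6. 1 ranger and 1 poacher ← the lower station.  (the lower station: 3R 3P; the upper station: 2R 2P)
7. 3 rangers → the upper station.  (the lower station: 0R 3P; the upper station: 5R 2P)
8. 1 poacher ← the lower station.  (the lower station: 0R 4P; the upper station: 5R 1P)
9. 2 poachers → the upper station.  (the lower station: 0R 2P; the upper station: 5R 3P)
10. 1 poacher ← the lower station.  (the lower station: 0R 3P; the upper station: 5R 2P)
11. 3 poachers → the upper station.  (the lower station: 0R 0P; the upper station: 5R 5P)

11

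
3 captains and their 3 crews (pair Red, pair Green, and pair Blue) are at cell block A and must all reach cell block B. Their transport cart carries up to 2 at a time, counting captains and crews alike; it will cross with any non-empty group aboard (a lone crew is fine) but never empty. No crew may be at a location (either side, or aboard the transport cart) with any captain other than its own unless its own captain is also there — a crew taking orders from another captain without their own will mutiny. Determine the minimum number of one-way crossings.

11

Counting alone: each trip to cell block B takes at most 2 across and each return brings at least 1 back, so after t trips out (and t−1 returns) at most 2t − (t−1) of the 6 are across; that first reaches 6 at t = 5, so at least 9 crossings are needed.
The safety rule pushes this higher. Following every safe sequence of crossings, the most of the 6 that can be at cell block B as the transport cart arrives there on crossing 9 is 5 — never all 6.
So no plan with fewer than 11 crossings exists, and this one achieves 11:
1. captain Red and crew Red cross → cell block B.
2. captain Red crosses ← cell block A.
3. crew Blue and crew Green cross → cell block B.
4. crew Red crosses ← cell block A.
5. captain Blue and captain Green cross → cell block B.
6. captain Green and crew Green cross ← cell block A.
7. captain Green and captain Red cross → cell block B.
8. crew Blue crosses ← cell block A.
9. crew Green and crew Red cross → cell block B.
10. captain Blue crosses ← cell block A.
11. captain Blue and crew Blue cross → cell block B.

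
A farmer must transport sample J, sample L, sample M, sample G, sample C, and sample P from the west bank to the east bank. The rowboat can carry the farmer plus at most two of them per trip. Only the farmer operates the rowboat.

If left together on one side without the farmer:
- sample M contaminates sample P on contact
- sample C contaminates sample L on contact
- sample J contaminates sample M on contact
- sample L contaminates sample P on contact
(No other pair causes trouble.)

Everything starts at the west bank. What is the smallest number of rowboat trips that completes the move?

7

Counting alone: the farmer can take at most 2 across per trip to the east bank, so moving all 6 needs at least 3 loaded trips out, with a return between consecutive ones — at least 5 crossings.
The safety rule pushes this higher. Following every safe sequence of crossings, the most of the 6 that can be at the east bank as the rowboat arrives there on crossing 5 is 5 — never all 6.
So no plan with fewer than 7 crossings exists, and this one achieves 7:
1. Farmer goes to the east bank with sample L and sample M.  [the west bank: sample C, sample G, sample J, sample P | the east bank: sample L, sample M]
2. Farmer goes back to the west bank alone.  [the west bank: sample C, sample G, sample J, sample P | the east bank: sample L, sample M]
3. Farmer goes to the east bank with sample G and sample J.  [the west bank: sample C, sample P | the east bank: sample G, sample J, sample L, sample M]
4. Farmer goes back to the west bank with sample M.  [the west bank: sample C, sample M, sample P | the east bank: sample G, sample J, sample L]
5. Farmer goes to the east bank with sample C and sample P.  [the west bank: sample M | the east bank: sample C, sample G, sample J, sample L, sample P]
6. Farmer goes back to the west bank with sample L.  [the west bank: sample L, sample M | the east bank: sample C, sample G, sample J, sample P]
7. Farmer goes to the east bank with sample L and sample M.  [the west bank: — | the east bank: sample C, sample G, sample J, sample L, sample M, sample P]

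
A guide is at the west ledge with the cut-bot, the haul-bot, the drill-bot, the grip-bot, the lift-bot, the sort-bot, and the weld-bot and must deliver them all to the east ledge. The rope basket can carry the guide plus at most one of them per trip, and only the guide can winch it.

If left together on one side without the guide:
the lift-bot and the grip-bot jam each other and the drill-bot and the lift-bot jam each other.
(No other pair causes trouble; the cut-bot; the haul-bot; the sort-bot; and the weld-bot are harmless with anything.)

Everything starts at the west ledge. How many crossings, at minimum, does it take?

15

Counting alone: the guide can take at most 1 across per trip to the east ledge, so moving all 7 needs at least 7 loaded trips out, with a return between consecutive ones — at least 13 crossings.
The safety rule pushes this higher. Following every safe sequence of crossings, the most of the 7 that can be at the east ledge as the rope basket arrives there on crossing 13 is 6 — never all 7.
So no plan with fewer than 15 crossings exists, and this one achieves 15:
1. Guide goes to the east ledge with the lift-bot.
2. Guide goes back to the west ledge alone.
3. Guide goes to the east ledge with the cut-bot.
4. Guide goes back to the west ledge alone.
5. Guide goes to the east ledge with the haul-bot.
6. Guide goes back to the west ledge alone.
7. Guide goes to the east ledge with the drill-bot.
8. Guide goes back to the west ledge with the lift-bot.
9. Guide goes to the east ledge with the grip-bot.
10. Guide goes back to the west ledge alone.
11. Guide goes to the east ledge with the sort-bot.
12. Guide goes back to the west ledge alone.
13. Guide goes to the east ledge with the weld-bot.
14. Guide goes back to the west ledge alone.
15. Guide goes to the east ledge with the lift-bot.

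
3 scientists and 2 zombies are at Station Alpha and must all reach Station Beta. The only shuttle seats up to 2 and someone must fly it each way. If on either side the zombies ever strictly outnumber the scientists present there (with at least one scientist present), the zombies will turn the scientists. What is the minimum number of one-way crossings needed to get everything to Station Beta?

7

Counting alone: each trip to Station Beta takes at most 2 across and each return brings at least 1 back, so after t trips out (and t−1 returns) at most 2t − (t−1) of the 5 are across; that first reaches 5 at t = 4, so at least 7 crossings are needed.
The plan below uses exactly 7 crossings, so it is optimal:
1. 2 zombies → Station Beta.  (Station Alpha: 3S 0Z; Station Beta: 0S 2Z)
2. 1 zombie ← Station Alpha.  (Station Alpha: 3S 1Z; Station Beta: 0S 1Z)
3. 2 scientists → Station Beta.  (Station Alpha: 1S 1Z; Station Beta: 2S 1Z)
4. 1 scientist ← Station Alpha.  (Station Alpha: 2S 1Z; Station Beta: 1S 1Z)
5. 1 scientist and 1 zombie → Station Beta.  (Station Alpha: 1S 0Z; Station Beta: 2S 2Z)
6. 1 zombie ← Station Alpha.  (Station Alpha: 1S 1Z; Station Beta: 2S 1Z)
7. 1 scientist and 1 zombie → Station Beta.  (Station Alpha: 0S 0Z; Station Beta: 3S 2Z)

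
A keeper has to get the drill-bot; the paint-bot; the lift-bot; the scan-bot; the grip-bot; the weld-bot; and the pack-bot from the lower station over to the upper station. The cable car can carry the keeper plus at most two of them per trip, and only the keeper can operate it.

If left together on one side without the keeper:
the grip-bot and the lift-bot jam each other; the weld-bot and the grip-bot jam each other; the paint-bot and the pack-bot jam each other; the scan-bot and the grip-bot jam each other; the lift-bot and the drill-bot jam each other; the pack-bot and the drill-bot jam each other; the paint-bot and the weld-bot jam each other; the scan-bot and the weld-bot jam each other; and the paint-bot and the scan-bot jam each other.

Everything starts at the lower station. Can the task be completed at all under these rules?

Whatever the first load, the items left behind include a forbidden pair without the keeper. No opening move is safe, so no plan exists.

No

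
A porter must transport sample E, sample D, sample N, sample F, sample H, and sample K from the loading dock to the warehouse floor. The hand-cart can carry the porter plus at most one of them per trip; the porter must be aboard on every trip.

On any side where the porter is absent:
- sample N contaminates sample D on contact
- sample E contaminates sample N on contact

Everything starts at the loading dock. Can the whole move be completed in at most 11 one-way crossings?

Counting alone: the porter can take at most 1 across per trip to the warehouse floor, so moving all 6 needs at least 6 loaded trips out, with a return between consecutive ones — at least 11 crossings.
The safety rule pushes this higher. Following every safe sequence of crossings, the most of the 6 that can be at the warehouse floor as the hand-cart arrives there on crossing 11 is 5 — never all 6.
So the move cannot be finished within 11 crossings. (The shortest complete plan takes 13:)
1. Porter goes to the warehouse floor with sample N.
2. Porter goes back to the loading dock alone.
3. Porter goes to the warehouse floor with sample E.
4. Porter goes back to the loading dock with sample N.
5. Porter goes to the warehouse floor with sample D.
6. Porter goes back to the loading dock alone.
7. Porter goes to the warehouse floor with sample F.
8. Porter goes back to the loading dock alone.
9. Porter goes to the warehouse floor with sample H.
10. Porter goes back to the loading dock alone.
11. Porter goes to the warehouse floor with sample K.
12. Porter goes back to the loading dock alone.
13. Porter goes to the warehouse floor with sample N.

No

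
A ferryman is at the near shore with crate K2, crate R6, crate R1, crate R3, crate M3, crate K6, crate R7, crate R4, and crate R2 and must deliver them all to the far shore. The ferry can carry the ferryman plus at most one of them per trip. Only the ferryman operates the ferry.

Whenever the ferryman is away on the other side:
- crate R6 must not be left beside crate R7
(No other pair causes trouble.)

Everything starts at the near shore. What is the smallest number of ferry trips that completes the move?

17

Counting alone: the ferryman can take at most 1 across per trip to the far shore, so moving all 9 needs at least 9 loaded trips out, with a return between consecutive ones — at least 17 crossings.
The plan below uses exactly 17 crossings, so it is optimal:
1. Ferryman goes to the far shore with crate R6.
2. Ferryman goes back to the near shore alone.
3. Ferryman goes to the far shore with crate K2.
4. Ferryman goes back to the near shore alone.
5. Ferryman goes to the far shore with crate R1.
6. Ferryman goes back to the near shore alone.
7. Ferryman goes to the far shore with crate R3.
8. Ferryman goes back to the near shore alone.
9. Ferryman goes to the far shore with crate M3.
10. Ferryman goes back to the near shore alone.
11. Ferryman goes to the far shore with crate K6.
12. Ferryman goes back to the near shore alone.
13. Ferryman goes to the far shore with crate R4.
14. Ferryman goes back to the near shore alone.
15. Ferryman goes to the far shore with crate R2.
16. Ferryman goes back to the near shore alone.
17. Ferryman goes to the far shore with crate R7.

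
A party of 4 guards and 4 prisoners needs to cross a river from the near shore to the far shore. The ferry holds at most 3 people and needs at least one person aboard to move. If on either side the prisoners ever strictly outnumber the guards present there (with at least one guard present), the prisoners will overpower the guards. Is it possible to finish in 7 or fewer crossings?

Counting alone: each trip to the far shore takes at most 3 across and each return brings at least 1 back, so after t trips out (and t−1 returns) at most 3t − (t−1) of the 8 are across; that first reaches 8 at t = 4, so at least 7 crossings are needed.
The safety rule pushes this higher. Following every safe sequence of crossings, the most of the 8 that can be at the far shore as the ferry arrives there on crossing 7 is 7 — never all 8.
So the move cannot be finished within 7 crossings. (The shortest complete plan takes 9:)
1. 2 prisoners → the far shore.  (the near shore: 4G 2P; the far shore: 0G 2P)
2. 1 prisoner ← the near shore.  (the near shore: 4G 3P; the far shore: 0G 1P)
3. 3 prisoners → the far shore.  (the near shore: 4G 0P; the far shore: 0G 4P)
4. 1 prisoner ← the near shore.  (the near shore: 4G 1P; the far shore: 0G 3P)
5. 3 guards → the far shore.  (the near shore: 1G 1P; the far shore: 3G 3P)
6. 1 guard and 1 prisoner ← the near shore.  (the near shore: 2G 2P; the far shore: 2G 2P)
7. 2 guards → the far shore.  (the near shore: 0G 2P; the far shore: 4G 2P)
8. 1 prisoner ← the near shore.  (the near shore: 0G 3P; the far shore: 4G 1P)
9. 3 prisoners → the far shore.  (the near shore: 0G 0P; the far shore: 4G 4P)

No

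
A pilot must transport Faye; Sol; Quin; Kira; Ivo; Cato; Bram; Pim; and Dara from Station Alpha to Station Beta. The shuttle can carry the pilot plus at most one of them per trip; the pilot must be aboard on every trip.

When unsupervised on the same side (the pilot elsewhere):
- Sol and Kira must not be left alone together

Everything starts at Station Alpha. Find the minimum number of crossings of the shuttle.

17

Counting alone: the pilot can take at most 1 across per trip to Station Beta, so moving all 9 needs at least 9 loaded trips out, with a return between consecutive ones — at least 17 crossings.
The plan below uses exactly 17 crossings, so it is optimal:
1. Pilot goes to Station Beta with Sol.  [Station Alpha: Bram, Cato, Dara, Faye, Ivo, Kira, Pim, Quin | Station Beta: Sol]
2. Pilot goes back to Station Alpha alone.  [Station Alpha: Bram, Cato, Dara, Faye, Ivo, Kira, Pim, Quin | Station Beta: Sol]
3. Pilot goes to Station Beta with Faye.  [Station Alpha: Bram, Cato, Dara, Ivo, Kira, Pim, Quin | Station Beta: Faye, Sol]
4. Pilot goes back to Station Alpha alone.  [Station Alpha: Bram, Cato, Dara, Ivo, Kira, Pim, Quin | Station Beta: Faye, Sol]
5. Pilot goes to Station Beta with Quin.  [Station Alpha: Bram, Cato, Dara, Ivo, Kira, Pim | Station Beta: Faye, Quin, Sol]
6. Pilot goes back to Station Alpha alone.  [Station Alpha: Bram, Cato, Dara, Ivo, Kira, Pim | Station Beta: Faye, Quin, Sol]
7. Pilot goes to Station Beta with Ivo.  [Station Alpha: Bram, Cato, Dara, Kira, Pim | Station Beta: Faye, Ivo, Quin, Sol]
8. Pilot goes back to Station Alpha alone.  [Station Alpha: Bram, Cato, Dara, Kira, Pim | Station Beta: Faye, Ivo, Quin, Sol]
9. Pilot goes to Station Beta with Cato.  [Station Alpha: Bram, Dara, Kira, Pim | Station Beta: Cato, Faye, Ivo, Quin, Sol]
10. Pilot goes back to Station Alpha alone.  [Station Alpha: Bram, Dara, Kira, Pim | Station Beta: Cato, Faye, Ivo, Quin, Sol]
11. Pilot goes to Station Beta with Bram.  [Station Alpha: Dara, Kira, Pim | Station Beta: Bram, Cato, Faye, Ivo, Quin, Sol]
12. Pilot goes back to Station Alpha alone.  [Station Alpha: Dara, Kira, Pim | Station Beta: Bram, Cato, Faye, Ivo, Quin, Sol]
13. Pilot goes to Station Beta with Pim.  [Station Alpha: Dara, Kira | Station Beta: Bram, Cato, Faye, Ivo, Pim, Quin, Sol]
14. Pilot goes back to Station Alpha alone.  [Station Alpha: Dara, Kira | Station Beta: Bram, Cato, Faye, Ivo, Pim, Quin, Sol]
15. Pilot goes to Station Beta with Dara.  [Station Alpha: Kira | Station Beta: Bram, Cato, Dara, Faye, Ivo, Pim, Quin, Sol]
16. Pilot goes back to Station Alpha alone.  [Station Alpha: Kira | Station Beta: Bram, Cato, Dara, Faye, Ivo, Pim, Quin, Sol]
17. Pilot goes to Station Beta with Kira.  [Station Alpha: — | Station Beta: Bram, Cato, Dara, Faye, Ivo, Kira, Pim, Quin, Sol]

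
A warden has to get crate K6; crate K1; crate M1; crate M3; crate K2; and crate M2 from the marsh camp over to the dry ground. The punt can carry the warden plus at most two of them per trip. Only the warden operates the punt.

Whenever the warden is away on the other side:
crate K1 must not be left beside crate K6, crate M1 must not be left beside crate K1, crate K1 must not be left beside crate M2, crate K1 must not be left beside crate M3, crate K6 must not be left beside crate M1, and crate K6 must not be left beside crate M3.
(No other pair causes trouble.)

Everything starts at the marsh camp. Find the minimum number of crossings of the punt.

Counting alone: the warden can take at most 2 across per trip to the dry ground, so moving all 6 needs at least 3 loaded trips out, with a return between consecutive ones — at least 5 crossings.
The safety rule pushes this higher. Following every safe sequence of crossings, the most of the 6 that can be at the dry ground as the punt arrives there on crossings 5, 7 is 4, 5 respectively — never all 6.
So no plan with fewer than 9 crossings exists, and this one achieves 9:
1. Warden goes to the dry ground with crate K1 and crate K6.  [the marsh camp: crate K2, crate M1, crate M2, crate M3 | the dry ground: crate K1, crate K6]
2. Warden goes back to the marsh camp with crate K6.  [the marsh camp: crate K2, crate K6, crate M1, crate M2, crate M3 | the dry ground: crate K1]
3. Warden goes to the dry ground with crate K2 and crate K6.  [the marsh camp: crate M1, crate M2, crate M3 | the dry ground: crate K1, crate K2, crate K6]
4. Warden goes back to the marsh camp with crate K6.  [the marsh camp: crate K6, crate M1, crate M2, crate M3 | the dry ground: crate K1, crate K2]
5. Warden goes to the dry ground with crate K6 and crate M2.  [the marsh camp: crate M1, crate M3 | the dry ground: crate K1, crate K2, crate K6, crate M2]
6. Warden goes back to the marsh camp with crate K1.  [the marsh camp: crate K1, crate M1, crate M3 | the dry ground: crate K2, crate K6, crate M2]
7. Warden goes to the dry ground with crate M1 and crate M3.  [the marsh camp: crate K1 | the dry ground: crate K2, crate K6, crate M1, crate M2, crate M3]
8. Warden goes back to the marsh camp with crate K6.  [the marsh camp: crate K1, crate K6 | the dry ground: crate K2, crate M1, crate M2, crate M3]
9. Warden goes to the dry ground with crate K1 and crate K6.  [the marsh camp: — | the dry ground: crate K1, crate K2, crate K6, crate M1, crate M2, crate M3]

9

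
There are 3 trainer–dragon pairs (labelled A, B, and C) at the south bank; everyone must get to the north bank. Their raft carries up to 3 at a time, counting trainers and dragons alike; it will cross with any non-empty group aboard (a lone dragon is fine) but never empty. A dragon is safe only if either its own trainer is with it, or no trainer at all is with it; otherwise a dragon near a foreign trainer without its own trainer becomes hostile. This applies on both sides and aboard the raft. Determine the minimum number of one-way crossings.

5

Counting alone: each trip to the north bank takes at most 3 across and each return brings at least 1 back, so after t trips out (and t−1 returns) at most 3t − (t−1) of the 6 are across; that first reaches 6 at t = 3, so at least 5 crossings are needed.
The plan below uses exactly 5 crossings, so it is optimal:
1. dragon A and trainer A cross → the north bank.
2. trainer A crosses ← the south bank.
3. trainer A, trainer B, and trainer C cross → the north bank.
4. dragon A crosses ← the south bank.
5. dragon A, dragon B, and dragon C cross → the north bank.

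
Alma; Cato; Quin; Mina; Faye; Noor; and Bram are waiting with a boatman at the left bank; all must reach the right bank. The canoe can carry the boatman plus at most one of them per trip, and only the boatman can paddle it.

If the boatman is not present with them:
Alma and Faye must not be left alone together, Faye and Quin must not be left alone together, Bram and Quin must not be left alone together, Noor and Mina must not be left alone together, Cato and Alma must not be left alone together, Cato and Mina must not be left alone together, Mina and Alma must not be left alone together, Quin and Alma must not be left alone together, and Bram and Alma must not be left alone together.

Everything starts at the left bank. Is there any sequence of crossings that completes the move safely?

No

Whatever the first load, the items left behind include a forbidden pair without the boatman. No opening move is safe, so no plan exists.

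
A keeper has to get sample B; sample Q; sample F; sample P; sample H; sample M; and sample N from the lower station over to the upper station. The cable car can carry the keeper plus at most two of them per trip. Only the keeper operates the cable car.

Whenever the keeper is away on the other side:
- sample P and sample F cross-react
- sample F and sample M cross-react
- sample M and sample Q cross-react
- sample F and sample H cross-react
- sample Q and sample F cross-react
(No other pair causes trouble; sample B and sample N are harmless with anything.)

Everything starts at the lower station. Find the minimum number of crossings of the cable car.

Counting alone: the keeper can take at most 2 across per trip to the upper station, so moving all 7 needs at least 4 loaded trips out, with a return between consecutive ones — at least 7 crossings.
The safety rule pushes this higher. Following every safe sequence of crossings, the most of the 7 that can be at the upper station as the cable car arrives there on crossings 7, 9 is 5, 6 respectively — never all 7.
So no plan with fewer than 11 crossings exists, and this one achieves 11:
1. Keeper goes to the upper station with sample F and sample Q.  [the lower station: sample B, sample H, sample M, sample N, sample P | the upper station: sample F, sample Q]
2. Keeper goes back to the lower station with sample Q.  [the lower station: sample B, sample H, sample M, sample N, sample P, sample Q | the upper station: sample F]
3. Keeper goes to the upper station with sample B and sample Q.  [the lower station: sample H, sample M, sample N, sample P | the upper station: sample B, sample F, sample Q]
4. Keeper goes back to the lower station with sample Q.  [the lower station: sample H, sample M, sample N, sample P, sample Q | the upper station: sample B, sample F]
5. Keeper goes to the upper station with sample P and sample Q.  [the lower station: sample H, sample M, sample N | the upper station: sample B, sample F, sample P, sample Q]
6. Keeper goes back to the lower station with sample F.  [the lower station: sample F, sample H, sample M, sample N | the upper station: sample B, sample P, sample Q]
7. Keeper goes to the upper station with sample F and sample H.  [the lower station: sample M, sample N | the upper station: sample B, sample F, sample H, sample P, sample Q]
8. Keeper goes back to the lower station with sample F.  [the lower station: sample F, sample M, sample N | the upper station: sample B, sample H, sample P, sample Q]
9. Keeper goes to the upper station with sample F and sample N.  [the lower station: sample M | the upper station: sample B, sample F, sample H, sample N, sample P, sample Q]
10. Keeper goes back to the lower station with sample F.  [the lower station: sample F, sample M | the upper station: sample B, sample H, sample N, sample P, sample Q]
11. Keeper goes to the upper station with sample F and sample M.  [the lower station: — | the upper station: sample B, sample F, sample H, sample M, sample N, sample P, sample Q]

11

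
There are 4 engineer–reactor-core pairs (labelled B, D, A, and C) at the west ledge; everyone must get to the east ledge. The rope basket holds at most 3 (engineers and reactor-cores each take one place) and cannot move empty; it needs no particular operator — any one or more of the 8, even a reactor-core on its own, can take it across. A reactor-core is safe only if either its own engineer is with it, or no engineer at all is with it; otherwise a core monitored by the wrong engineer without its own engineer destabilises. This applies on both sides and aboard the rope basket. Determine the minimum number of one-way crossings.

Counting alone: each trip to the east ledge takes at most 3 across and each return brings at least 1 back, so after t trips out (and t−1 returns) at most 3t − (t−1) of the 8 are across; that first reaches 8 at t = 4, so at least 7 crossings are needed.
The safety rule pushes this higher. Following every safe sequence of crossings, the most of the 8 that can be at the east ledge as the rope basket arrives there on crossing 7 is 7 — never all 8.
So no plan with fewer than 9 crossings exists, and this one achieves 9:
1. engineer B and reactor-core B cross → the east ledge.
2. engineer B crosses ← the west ledge.
3. engineer B, engineer D, and reactor-core D cross → the east ledge.
4. engineer B and reactor-core B cross ← the west ledge.
5. engineer A, engineer B, and engineer C cross → the east ledge.
6. reactor-core D crosses ← the west ledge.
7. reactor-core B and reactor-core D cross → the east ledge.
8. reactor-core B crosses ← the west ledge.
9. reactor-core A, reactor-core B, and reactor-core C cross → the east ledge.

9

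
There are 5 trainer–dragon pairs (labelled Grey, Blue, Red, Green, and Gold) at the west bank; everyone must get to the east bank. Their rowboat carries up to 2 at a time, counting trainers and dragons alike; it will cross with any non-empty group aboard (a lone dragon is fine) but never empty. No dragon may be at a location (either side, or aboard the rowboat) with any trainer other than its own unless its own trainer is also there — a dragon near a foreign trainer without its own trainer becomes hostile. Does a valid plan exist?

Following every safe sequence of crossings from the start, the most of the 10 that can be at the east bank as the rowboat arrives there on crossings 1, 3, 5, 7 is 2, 3, 4, 5 respectively; the best ever achieved is 5 of 10.
From crossing 9 on, no configuration arises that was not already reachable earlier: only 82 distinct safe configurations (who is on which side, and where the rowboat is) can ever be reached, none of them has everyone across, and every continuation just revisits them. So no valid plan exists.

No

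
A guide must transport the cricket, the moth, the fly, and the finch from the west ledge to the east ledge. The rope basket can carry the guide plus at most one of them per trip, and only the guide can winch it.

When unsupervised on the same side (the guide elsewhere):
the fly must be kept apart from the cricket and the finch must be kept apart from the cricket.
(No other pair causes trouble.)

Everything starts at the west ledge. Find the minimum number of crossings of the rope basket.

9

Counting alone: the guide can take at most 1 across per trip to the east ledge, so moving all 4 needs at least 4 loaded trips out, with a return between consecutive ones — at least 7 crossings.
The safety rule pushes this higher. Following every safe sequence of crossings, the most of the 4 that can be at the east ledge as the rope basket arrives there on crossing 7 is 3 — never all 4.
So no plan with fewer than 9 crossings exists, and this one achieves 9:
1. Guide goes to the east ledge with the cricket.  [the west ledge: the finch, the fly, the moth | the east ledge: the cricket]
2. Guide goes back to the west ledge alone.  [the west ledge: the finch, the fly, the moth | the east ledge: the cricket]
3. Guide goes to the east ledge with the moth.  [the west ledge: the finch, the fly | the east ledge: the cricket, the moth]
4. Guide goes back to the west ledge alone.  [the west ledge: the finch, the fly | the east ledge: the cricket, the moth]
5. Guide goes to the east ledge with the fly.  [the west ledge: the finch | the east ledge: the cricket, the fly, the moth]
6. Guide goes back to the west ledge with the cricket.  [the west ledge: the cricket, the finch | the east ledge: the fly, the moth]
7. Guide goes to the east ledge with the finch.  [the west ledge: the cricket | the east ledge: the finch, the fly, the moth]
8. Guide goes back to the west ledge alone.  [the west ledge: the cricket | the east ledge: the finch, the fly, the moth]
9. Guide goes to the east ledge with the cricket.  [the west ledge: — | the east ledge: the cricket, the finch, the fly, the moth]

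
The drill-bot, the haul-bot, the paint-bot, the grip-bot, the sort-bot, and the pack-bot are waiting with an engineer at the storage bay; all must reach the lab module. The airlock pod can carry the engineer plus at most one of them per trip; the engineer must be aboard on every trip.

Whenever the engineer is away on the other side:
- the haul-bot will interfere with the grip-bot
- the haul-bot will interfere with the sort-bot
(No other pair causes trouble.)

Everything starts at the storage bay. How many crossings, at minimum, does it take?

13

Counting alone: the engineer can take at most 1 across per trip to the lab module, so moving all 6 needs at least 6 loaded trips out, with a return between consecutive ones — at least 11 crossings.
The safety rule pushes this higher. Following every safe sequence of crossings, the most of the 6 that can be at the lab module as the airlock pod arrives there on crossing 11 is 5 — never all 6.
So no plan with fewer than 13 crossings exists, and this one achieves 13:
1. Engineer goes to the lab module with the haul-bot.  [the storage bay: the drill-bot, the grip-bot, the pack-bot, the paint-bot, the sort-bot | the lab module: the haul-bot]
2. Engineer goes back to the storage bay alone.  [the storage bay: the drill-bot, the grip-bot, the pack-bot, the paint-bot, the sort-bot | the lab module: the haul-bot]
3. Engineer goes to the lab module with the drill-bot.  [the storage bay: the grip-bot, the pack-bot, the paint-bot, the sort-bot | the lab module: the drill-bot, the haul-bot]
4. Engineer goes back to the storage bay alone.  [the storage bay: the grip-bot, the pack-bot, the paint-bot, the sort-bot | the lab module: the drill-bot, the haul-bot]
5. Engineer goes to the lab module with the paint-bot.  [the storage bay: the grip-bot, the pack-bot, the sort-bot | the lab module: the drill-bot, the haul-bot, the paint-bot]
6. Engineer goes back to the storage bay alone.  [the storage bay: the grip-bot, the pack-bot, the sort-bot | the lab module: the drill-bot, the haul-bot, the paint-bot]
7. Engineer goes to the lab module with the grip-bot.  [the storage bay: the pack-bot, the sort-bot | the lab module: the drill-bot, the grip-bot, the haul-bot, the paint-bot]
8. Engineer goes back to the storage bay with the haul-bot.  [the storage bay: the haul-bot, the pack-bot, the sort-bot | the lab module: the drill-bot, the grip-bot, the paint-bot]
9. Engineer goes to the lab module with the sort-bot.  [the storage bay: the haul-bot, the pack-bot | the lab module: the drill-bot, the grip-bot, the paint-bot, the sort-bot]
10. Engineer goes back to the storage bay alone.  [the storage bay: the haul-bot, the pack-bot | the lab module: the drill-bot, the grip-bot, the paint-bot, the sort-bot]
11. Engineer goes to the lab module with the pack-bot.  [the storage bay: the haul-bot | the lab module: the drill-bot, the grip-bot, the pack-bot, the paint-bot, the sort-bot]
12. Engineer goes back to the storage bay alone.  [the storage bay: the haul-bot | the lab module: the drill-bot, the grip-bot, the pack-bot, the paint-bot, the sort-bot]
13. Engineer goes to the lab module with the haul-bot.  [the storage bay: — | the lab module: the drill-bot, the grip-bot, the haul-bot, the pack-bot, the paint-bot, the sort-bot]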